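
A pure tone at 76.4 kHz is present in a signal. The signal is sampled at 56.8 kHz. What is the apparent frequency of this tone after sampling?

76.4 kHz mod fs = 19.6 kHz.
19.6 kHz ≤ fs/2 = 28.4 kHz, appears at 19.6 kHz.

19.6 kHz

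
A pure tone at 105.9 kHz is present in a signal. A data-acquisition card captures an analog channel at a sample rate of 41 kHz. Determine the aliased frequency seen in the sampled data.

105.9 kHz mod fs = 23.9 kHz.
23.9 kHz > fs/2 = 20.5 kHz, folds to fs − 23.9 kHz = 17.1 kHz.

17.1 kHz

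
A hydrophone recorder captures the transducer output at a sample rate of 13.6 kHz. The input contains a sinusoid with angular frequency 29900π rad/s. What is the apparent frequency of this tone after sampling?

1.35 kHz

ω = 29900π rad/s → f = ω/(2π) = 14950 Hz = 14.95 kHz.
14.95 kHz mod fs = 1.35 kHz.
1.35 kHz ≤ fs/2 = 6.8 kHz, appears at 1.35 kHz.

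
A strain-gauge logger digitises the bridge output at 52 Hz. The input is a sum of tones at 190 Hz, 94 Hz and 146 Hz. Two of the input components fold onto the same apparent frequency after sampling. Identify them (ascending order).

fs/2 = 26 Hz.
190 Hz mod fs = 34 Hz.
34 Hz > fs/2 = 26 Hz, folds to fs − 34 Hz = 18 Hz.
94 Hz mod fs = 42 Hz.
42 Hz > fs/2 = 26 Hz, folds to fs − 42 Hz = 10 Hz.
146 Hz mod fs = 42 Hz.
42 Hz > fs/2 = 26 Hz, folds to fs − 42 Hz = 10 Hz.
94 Hz and 146 Hz both map to 10 Hz.

94 Hz, 146 Hz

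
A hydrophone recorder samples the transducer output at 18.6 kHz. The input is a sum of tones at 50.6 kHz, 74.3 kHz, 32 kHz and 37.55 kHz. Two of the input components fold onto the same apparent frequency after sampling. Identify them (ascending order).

fs/2 = 9.3 kHz.
50.6 kHz mod fs = 13.4 kHz.
13.4 kHz > fs/2 = 9.3 kHz, folds to fs − 13.4 kHz = 5.2 kHz.
74.3 kHz mod fs = 18.5 kHz.
18.5 kHz > fs/2 = 9.3 kHz, folds to fs − 18.5 kHz = 0.1 kHz.
32 kHz mod fs = 13.4 kHz.
13.4 kHz > fs/2 = 9.3 kHz, folds to fs − 13.4 kHz = 5.2 kHz.
37.55 kHz mod fs = 0.35 kHz.
0.35 kHz ≤ fs/2 = 9.3 kHz, appears at 0.35 kHz.
32 kHz and 50.6 kHz both map to 5.2 kHz.

32 kHz, 50.6 kHz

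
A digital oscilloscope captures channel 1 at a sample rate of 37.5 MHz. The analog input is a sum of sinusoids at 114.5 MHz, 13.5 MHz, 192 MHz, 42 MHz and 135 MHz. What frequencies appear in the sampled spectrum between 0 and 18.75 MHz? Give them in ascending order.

fs/2 = 18.75 MHz.
114.5 MHz mod fs = 2 MHz.
2 MHz ≤ fs/2 = 18.75 MHz, appears at 2 MHz.
13.5 MHz ≤ fs/2 = 18.75 MHz, passes unchanged.
192 MHz mod fs = 4.5 MHz.
4.5 MHz ≤ fs/2 = 18.75 MHz, appears at 4.5 MHz.
42 MHz mod fs = 4.5 MHz.
4.5 MHz ≤ fs/2 = 18.75 MHz, appears at 4.5 MHz.
135 MHz mod fs = 22.5 MHz.
22.5 MHz > fs/2 = 18.75 MHz, folds to fs − 22.5 MHz = 15 MHz.
Distinct values: {2 MHz, 4.5 MHz, 13.5 MHz, 15 MHz}.

2 MHz, 4.5 MHz, 13.5 MHz, 15 MHz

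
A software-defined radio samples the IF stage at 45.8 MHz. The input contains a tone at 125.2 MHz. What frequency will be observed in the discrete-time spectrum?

125.2 MHz mod fs = 33.6 MHz.
33.6 MHz > fs/2 = 22.9 MHz, folds to fs − 33.6 MHz = 12.2 MHz.

12.2 MHz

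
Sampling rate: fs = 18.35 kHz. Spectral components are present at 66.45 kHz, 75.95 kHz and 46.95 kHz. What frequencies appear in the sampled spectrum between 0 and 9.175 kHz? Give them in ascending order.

fs/2 = 9.175 kHz.
66.45 kHz mod fs = 11.4 kHz.
11.4 kHz > fs/2 = 9.175 kHz, folds to fs − 11.4 kHz = 6.95 kHz.
75.95 kHz mod fs = 2.55 kHz.
2.55 kHz ≤ fs/2 = 9.175 kHz, appears at 2.55 kHz.
46.95 kHz mod fs = 10.25 kHz.
10.25 kHz > fs/2 = 9.175 kHz, folds to fs − 10.25 kHz = 8.1 kHz.
Distinct values: {2.55 kHz, 6.95 kHz, 8.1 kHz}.

2.55 kHz, 6.95 kHz, 8.1 kHz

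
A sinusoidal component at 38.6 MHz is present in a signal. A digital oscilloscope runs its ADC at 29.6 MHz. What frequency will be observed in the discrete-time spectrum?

9 MHz

38.6 MHz mod fs = 9 MHz.
9 MHz ≤ fs/2 = 14.8 MHz, appears at 9 MHz.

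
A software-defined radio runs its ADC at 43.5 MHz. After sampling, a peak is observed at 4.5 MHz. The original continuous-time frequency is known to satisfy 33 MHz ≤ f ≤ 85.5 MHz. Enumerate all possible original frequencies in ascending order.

Frequencies that alias to 4.5 MHz are k·fs ± 4.5 MHz for integer k ≥ 0.
k=0: 4.5 MHz.
k=1: 39 MHz, 48 MHz.
k=2: 82.5 MHz, 91.5 MHz.
k=3: 126 MHz, 135 MHz.
Within [33 MHz, 85.5 MHz]: 39 MHz, 48 MHz, 82.5 MHz.

39 MHz, 48 MHz, 82.5 MHz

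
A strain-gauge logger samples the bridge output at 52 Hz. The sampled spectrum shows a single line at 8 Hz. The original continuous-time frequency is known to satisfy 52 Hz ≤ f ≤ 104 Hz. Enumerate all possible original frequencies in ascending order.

Frequencies that alias to 8 Hz are k·fs ± 8 Hz for integer k ≥ 0.
k=0: 8 Hz.
k=1: 44 Hz, 60 Hz.
k=2: 96 Hz, 112 Hz.
k=3: 148 Hz, 164 Hz.
Within [52 Hz, 104 Hz]: 60 Hz, 96 Hz.

60 Hz, 96 Hz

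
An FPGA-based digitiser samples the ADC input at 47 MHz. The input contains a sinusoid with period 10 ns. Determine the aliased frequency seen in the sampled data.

T = 10 ns → f = 1/T = 100 MHz.
100 MHz mod fs = 6 MHz.
6 MHz ≤ fs/2 = 23.5 MHz, appears at 6 MHz.

6 MHz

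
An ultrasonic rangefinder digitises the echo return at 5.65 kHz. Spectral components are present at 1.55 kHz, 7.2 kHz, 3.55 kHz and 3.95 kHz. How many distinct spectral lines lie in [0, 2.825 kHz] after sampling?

3

fs/2 = 2.825 kHz.
1.55 kHz ≤ fs/2 = 2.825 kHz, passes unchanged.
7.2 kHz mod fs = 1.55 kHz.
1.55 kHz ≤ fs/2 = 2.825 kHz, appears at 1.55 kHz.
3.55 kHz > fs/2 = 2.825 kHz, folds to fs − 3.55 kHz = 2.1 kHz.
3.95 kHz > fs/2 = 2.825 kHz, folds to fs − 3.95 kHz = 1.7 kHz.
Distinct values: {1.55 kHz, 1.7 kHz, 2.1 kHz} → 3.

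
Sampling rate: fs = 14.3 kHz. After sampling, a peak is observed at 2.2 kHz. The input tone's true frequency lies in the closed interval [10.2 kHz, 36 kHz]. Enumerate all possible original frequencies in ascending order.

Frequencies that alias to 2.2 kHz are k·fs ± 2.2 kHz for integer k ≥ 0.
k=0: 2.2 kHz.
k=1: 12.1 kHz, 16.5 kHz.
k=2: 26.4 kHz, 30.8 kHz.
k=3: 40.7 kHz, 45.1 kHz.
Within [10.2 kHz, 36 kHz]: 12.1 kHz, 16.5 kHz, 26.4 kHz, 30.8 kHz.

12.1 kHz, 16.5 kHz, 26.4 kHz, 30.8 kHz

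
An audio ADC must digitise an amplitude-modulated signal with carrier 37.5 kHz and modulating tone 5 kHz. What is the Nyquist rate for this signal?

85 kHz

AM sidebands sit at fc ± fm = 32.5 kHz and 42.5 kHz.
Highest-frequency component: 42.5 kHz.
Nyquist rate = 2 × 42.5 kHz = 85 kHz.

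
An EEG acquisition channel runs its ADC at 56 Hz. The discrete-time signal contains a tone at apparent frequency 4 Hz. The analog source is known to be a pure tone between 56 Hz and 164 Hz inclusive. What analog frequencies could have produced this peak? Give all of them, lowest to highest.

60 Hz, 108 Hz, 116 Hz, 164 Hz

Frequencies that alias to 4 Hz are k·fs ± 4 Hz for integer k ≥ 0.
k=0: 4 Hz.
k=1: 52 Hz, 60 Hz.
k=2: 108 Hz, 116 Hz.
k=3: 164 Hz, 172 Hz.
k=4: 220 Hz, 228 Hz.
Within [56 Hz, 164 Hz]: 60 Hz, 108 Hz, 116 Hz, 164 Hz.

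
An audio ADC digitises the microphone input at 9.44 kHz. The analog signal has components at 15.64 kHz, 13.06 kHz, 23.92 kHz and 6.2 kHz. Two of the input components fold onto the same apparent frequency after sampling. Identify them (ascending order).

fs/2 = 4.72 kHz.
15.64 kHz mod fs = 6.2 kHz.
6.2 kHz > fs/2 = 4.72 kHz, folds to fs − 6.2 kHz = 3.24 kHz.
13.06 kHz mod fs = 3.62 kHz.
3.62 kHz ≤ fs/2 = 4.72 kHz, appears at 3.62 kHz.
23.92 kHz mod fs = 5.04 kHz.
5.04 kHz > fs/2 = 4.72 kHz, folds to fs − 5.04 kHz = 4.4 kHz.
6.2 kHz > fs/2 = 4.72 kHz, folds to fs − 6.2 kHz = 3.24 kHz.
6.2 kHz and 15.64 kHz both map to 3.24 kHz.

6.2 kHz, 15.64 kHz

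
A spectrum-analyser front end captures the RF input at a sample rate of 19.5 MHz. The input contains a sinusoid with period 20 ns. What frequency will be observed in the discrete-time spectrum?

8.5 MHz

T = 20 ns → f = 1/T = 50 MHz.
50 MHz mod fs = 11 MHz.
11 MHz > fs/2 = 9.75 MHz, folds to fs − 11 MHz = 8.5 MHz.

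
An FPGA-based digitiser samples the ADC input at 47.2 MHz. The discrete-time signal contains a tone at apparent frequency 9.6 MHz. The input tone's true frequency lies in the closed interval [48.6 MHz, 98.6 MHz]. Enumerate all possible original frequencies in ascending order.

Frequencies that alias to 9.6 MHz are k·fs ± 9.6 MHz for integer k ≥ 0.
k=0: 9.6 MHz.
k=1: 37.6 MHz, 56.8 MHz.
k=2: 84.8 MHz, 104 MHz.
k=3: 132 MHz, 151.2 MHz.
Within [48.6 MHz, 98.6 MHz]: 56.8 MHz, 84.8 MHz.

56.8 MHz, 84.8 MHz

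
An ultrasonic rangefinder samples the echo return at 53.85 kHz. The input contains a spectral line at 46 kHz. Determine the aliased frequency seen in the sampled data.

7.85 kHz

46 kHz > fs/2 = 26.925 kHz, folds to fs − 46 kHz = 7.85 kHz.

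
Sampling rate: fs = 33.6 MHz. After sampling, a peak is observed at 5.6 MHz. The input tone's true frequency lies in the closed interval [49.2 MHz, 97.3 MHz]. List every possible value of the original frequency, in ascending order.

61.6 MHz, 72.8 MHz, 95.2 MHz

Frequencies that alias to 5.6 MHz are k·fs ± 5.6 MHz for integer k ≥ 0.
k=0: 5.6 MHz.
k=1: 28 MHz, 39.2 MHz.
k=2: 61.6 MHz, 72.8 MHz.
k=3: 95.2 MHz, 106.4 MHz.
k=4: 128.8 MHz, 140 MHz.
Within [49.2 MHz, 97.3 MHz]: 61.6 MHz, 72.8 MHz, 95.2 MHz.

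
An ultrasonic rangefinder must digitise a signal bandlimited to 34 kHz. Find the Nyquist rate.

Nyquist rate = 2 × 34 kHz = 68 kHz.

68 kHz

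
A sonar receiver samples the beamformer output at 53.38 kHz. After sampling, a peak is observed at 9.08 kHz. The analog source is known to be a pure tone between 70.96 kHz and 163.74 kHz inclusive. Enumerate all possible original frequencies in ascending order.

Frequencies that alias to 9.08 kHz are k·fs ± 9.08 kHz for integer k ≥ 0.
k=0: 9.08 kHz.
k=1: 44.3 kHz, 62.46 kHz.
k=2: 97.68 kHz, 115.84 kHz.
k=3: 151.06 kHz, 169.22 kHz.
k=4: 204.44 kHz, 222.6 kHz.
Within [70.96 kHz, 163.74 kHz]: 97.68 kHz, 115.84 kHz, 151.06 kHz.

97.68 kHz, 115.84 kHz, 151.06 kHz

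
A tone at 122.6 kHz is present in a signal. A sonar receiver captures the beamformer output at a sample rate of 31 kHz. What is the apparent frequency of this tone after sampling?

1.4 kHz

122.6 kHz mod fs = 29.6 kHz.
29.6 kHz > fs/2 = 15.5 kHz, folds to fs − 29.6 kHz = 1.4 kHz.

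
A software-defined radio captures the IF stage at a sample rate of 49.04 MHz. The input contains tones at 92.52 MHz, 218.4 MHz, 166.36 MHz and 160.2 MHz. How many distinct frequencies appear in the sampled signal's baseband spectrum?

fs/2 = 24.52 MHz.
92.52 MHz mod fs = 43.48 MHz.
43.48 MHz > fs/2 = 24.52 MHz, folds to fs − 43.48 MHz = 5.56 MHz.
218.4 MHz mod fs = 22.24 MHz.
22.24 MHz ≤ fs/2 = 24.52 MHz, appears at 22.24 MHz.
166.36 MHz mod fs = 19.24 MHz.
19.24 MHz ≤ fs/2 = 24.52 MHz, appears at 19.24 MHz.
160.2 MHz mod fs = 13.08 MHz.
13.08 MHz ≤ fs/2 = 24.52 MHz, appears at 13.08 MHz.
Distinct values: {5.56 MHz, 13.08 MHz, 19.24 MHz, 22.24 MHz} → 4.

4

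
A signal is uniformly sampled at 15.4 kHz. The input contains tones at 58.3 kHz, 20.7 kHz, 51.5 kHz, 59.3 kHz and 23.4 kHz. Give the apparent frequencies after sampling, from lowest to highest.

fs/2 = 7.7 kHz.
58.3 kHz mod fs = 12.1 kHz.
12.1 kHz > fs/2 = 7.7 kHz, folds to fs − 12.1 kHz = 3.3 kHz.
20.7 kHz mod fs = 5.3 kHz.
5.3 kHz ≤ fs/2 = 7.7 kHz, appears at 5.3 kHz.
51.5 kHz mod fs = 5.3 kHz.
5.3 kHz ≤ fs/2 = 7.7 kHz, appears at 5.3 kHz.
59.3 kHz mod fs = 13.1 kHz.
13.1 kHz > fs/2 = 7.7 kHz, folds to fs − 13.1 kHz = 2.3 kHz.
23.4 kHz mod fs = 8 kHz.
8 kHz > fs/2 = 7.7 kHz, folds to fs − 8 kHz = 7.4 kHz.
Distinct values: {2.3 kHz, 3.3 kHz, 5.3 kHz, 7.4 kHz}.

2.3 kHz, 3.3 kHz, 5.3 kHz, 7.4 kHz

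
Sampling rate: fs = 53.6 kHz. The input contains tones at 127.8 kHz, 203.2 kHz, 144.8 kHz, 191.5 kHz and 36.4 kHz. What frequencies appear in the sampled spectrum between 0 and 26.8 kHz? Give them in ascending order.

fs/2 = 26.8 kHz.
127.8 kHz mod fs = 20.6 kHz.
20.6 kHz ≤ fs/2 = 26.8 kHz, appears at 20.6 kHz.
203.2 kHz mod fs = 42.4 kHz.
42.4 kHz > fs/2 = 26.8 kHz, folds to fs − 42.4 kHz = 11.2 kHz.
144.8 kHz mod fs = 37.6 kHz.
37.6 kHz > fs/2 = 26.8 kHz, folds to fs − 37.6 kHz = 16 kHz.
191.5 kHz mod fs = 30.7 kHz.
30.7 kHz > fs/2 = 26.8 kHz, folds to fs − 30.7 kHz = 22.9 kHz.
36.4 kHz > fs/2 = 26.8 kHz, folds to fs − 36.4 kHz = 17.2 kHz.
Distinct values: {11.2 kHz, 16 kHz, 17.2 kHz, 20.6 kHz, 22.9 kHz}.

11.2 kHz, 16 kHz, 17.2 kHz, 20.6 kHz, 22.9 kHz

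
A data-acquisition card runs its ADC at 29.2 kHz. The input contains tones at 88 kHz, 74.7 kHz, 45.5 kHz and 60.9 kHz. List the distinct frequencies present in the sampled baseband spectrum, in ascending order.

fs/2 = 14.6 kHz.
88 kHz mod fs = 0.4 kHz.
0.4 kHz ≤ fs/2 = 14.6 kHz, appears at 0.4 kHz.
74.7 kHz mod fs = 16.3 kHz.
16.3 kHz > fs/2 = 14.6 kHz, folds to fs − 16.3 kHz = 12.9 kHz.
45.5 kHz mod fs = 16.3 kHz.
16.3 kHz > fs/2 = 14.6 kHz, folds to fs − 16.3 kHz = 12.9 kHz.
60.9 kHz mod fs = 2.5 kHz.
2.5 kHz ≤ fs/2 = 14.6 kHz, appears at 2.5 kHz.
Distinct values: {0.4 kHz, 2.5 kHz, 12.9 kHz}.

0.4 kHz, 2.5 kHz, 12.9 kHz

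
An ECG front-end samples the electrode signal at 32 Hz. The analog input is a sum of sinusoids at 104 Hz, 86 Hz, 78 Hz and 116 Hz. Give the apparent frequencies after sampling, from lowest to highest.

8 Hz, 10 Hz, 12 Hz, 14 Hz

fs/2 = 16 Hz.
104 Hz mod fs = 8 Hz.
8 Hz ≤ fs/2 = 16 Hz, appears at 8 Hz.
86 Hz mod fs = 22 Hz.
22 Hz > fs/2 = 16 Hz, folds to fs − 22 Hz = 10 Hz.
78 Hz mod fs = 14 Hz.
14 Hz ≤ fs/2 = 16 Hz, appears at 14 Hz.
116 Hz mod fs = 20 Hz.
20 Hz > fs/2 = 16 Hz, folds to fs − 20 Hz = 12 Hz.
Distinct values: {8 Hz, 10 Hz, 12 Hz, 14 Hz}.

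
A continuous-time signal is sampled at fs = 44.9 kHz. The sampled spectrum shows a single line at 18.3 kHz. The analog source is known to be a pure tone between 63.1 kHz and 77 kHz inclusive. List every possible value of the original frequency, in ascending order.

Frequencies that alias to 18.3 kHz are k·fs ± 18.3 kHz for integer k ≥ 0.
k=0: 18.3 kHz.
k=1: 26.6 kHz, 63.2 kHz.
k=2: 71.5 kHz, 108.1 kHz.
k=3: 116.4 kHz, 153 kHz.
Within [63.1 kHz, 77 kHz]: 63.2 kHz, 71.5 kHz.

63.2 kHz, 71.5 kHz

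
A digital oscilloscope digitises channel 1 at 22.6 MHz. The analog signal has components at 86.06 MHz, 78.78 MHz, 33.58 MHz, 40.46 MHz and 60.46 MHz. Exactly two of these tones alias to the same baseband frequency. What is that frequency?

fs/2 = 11.3 MHz.
86.06 MHz mod fs = 18.26 MHz.
18.26 MHz > fs/2 = 11.3 MHz, folds to fs − 18.26 MHz = 4.34 MHz.
78.78 MHz mod fs = 10.98 MHz.
10.98 MHz ≤ fs/2 = 11.3 MHz, appears at 10.98 MHz.
33.58 MHz mod fs = 10.98 MHz.
10.98 MHz ≤ fs/2 = 11.3 MHz, appears at 10.98 MHz.
40.46 MHz mod fs = 17.86 MHz.
17.86 MHz > fs/2 = 11.3 MHz, folds to fs − 17.86 MHz = 4.74 MHz.
60.46 MHz mod fs = 15.26 MHz.
15.26 MHz > fs/2 = 11.3 MHz, folds to fs − 15.26 MHz = 7.34 MHz.
33.58 MHz and 78.78 MHz both map to 10.98 MHz.

10.98 MHz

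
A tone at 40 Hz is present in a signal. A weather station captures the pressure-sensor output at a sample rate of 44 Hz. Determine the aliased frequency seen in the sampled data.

40 Hz > fs/2 = 22 Hz, folds to fs − 40 Hz = 4 Hz.

4 Hz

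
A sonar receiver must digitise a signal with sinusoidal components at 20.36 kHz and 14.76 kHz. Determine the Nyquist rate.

40.72 kHz

Highest-frequency component: 20.36 kHz.
Nyquist rate = 2 × 20.36 kHz = 40.72 kHz.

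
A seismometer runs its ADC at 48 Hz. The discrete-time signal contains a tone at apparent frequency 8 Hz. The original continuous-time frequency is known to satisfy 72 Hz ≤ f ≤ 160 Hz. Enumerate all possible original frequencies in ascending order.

Frequencies that alias to 8 Hz are k·fs ± 8 Hz for integer k ≥ 0.
k=0: 8 Hz.
k=1: 40 Hz, 56 Hz.
k=2: 88 Hz, 104 Hz.
k=3: 136 Hz, 152 Hz.
k=4: 184 Hz, 200 Hz.
Within [72 Hz, 160 Hz]: 88 Hz, 104 Hz, 136 Hz, 152 Hz.

88 Hz, 104 Hz, 136 Hz, 152 Hz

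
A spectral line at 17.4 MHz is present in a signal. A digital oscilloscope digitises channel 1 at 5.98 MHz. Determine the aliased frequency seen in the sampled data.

17.4 MHz mod fs = 5.44 MHz.
5.44 MHz > fs/2 = 2.99 MHz, folds to fs − 5.44 MHz = 0.54 MHz.

0.54 MHz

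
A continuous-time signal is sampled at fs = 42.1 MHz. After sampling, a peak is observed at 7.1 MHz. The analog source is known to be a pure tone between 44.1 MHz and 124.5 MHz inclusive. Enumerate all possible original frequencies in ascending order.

49.2 MHz, 77.1 MHz, 91.3 MHz, 119.2 MHz

Frequencies that alias to 7.1 MHz are k·fs ± 7.1 MHz for integer k ≥ 0.
k=0: 7.1 MHz.
k=1: 35 MHz, 49.2 MHz.
k=2: 77.1 MHz, 91.3 MHz.
k=3: 119.2 MHz, 133.4 MHz.
k=4: 161.3 MHz, 175.5 MHz.
Within [44.1 MHz, 124.5 MHz]: 49.2 MHz, 77.1 MHz, 91.3 MHz, 119.2 MHz.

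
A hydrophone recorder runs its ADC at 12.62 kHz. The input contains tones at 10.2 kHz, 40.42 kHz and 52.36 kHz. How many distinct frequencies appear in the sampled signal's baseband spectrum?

3

fs/2 = 6.31 kHz.
10.2 kHz > fs/2 = 6.31 kHz, folds to fs − 10.2 kHz = 2.42 kHz.
40.42 kHz mod fs = 2.56 kHz.
2.56 kHz ≤ fs/2 = 6.31 kHz, appears at 2.56 kHz.
52.36 kHz mod fs = 1.88 kHz.
1.88 kHz ≤ fs/2 = 6.31 kHz, appears at 1.88 kHz.
Distinct values: {1.88 kHz, 2.42 kHz, 2.56 kHz} → 3.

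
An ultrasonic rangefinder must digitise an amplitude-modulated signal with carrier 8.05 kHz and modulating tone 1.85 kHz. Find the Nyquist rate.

19.8 kHz

AM sidebands sit at fc ± fm = 6.2 kHz and 9.9 kHz.
Highest-frequency component: 9.9 kHz.
Nyquist rate = 2 × 9.9 kHz = 19.8 kHz.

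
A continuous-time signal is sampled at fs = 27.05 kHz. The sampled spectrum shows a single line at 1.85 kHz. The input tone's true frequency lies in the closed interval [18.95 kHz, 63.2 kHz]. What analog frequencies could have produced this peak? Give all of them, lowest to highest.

25.2 kHz, 28.9 kHz, 52.25 kHz, 55.95 kHz

Frequencies that alias to 1.85 kHz are k·fs ± 1.85 kHz for integer k ≥ 0.
k=0: 1.85 kHz.
k=1: 25.2 kHz, 28.9 kHz.
k=2: 52.25 kHz, 55.95 kHz.
k=3: 79.3 kHz, 83 kHz.
Within [18.95 kHz, 63.2 kHz]: 25.2 kHz, 28.9 kHz, 52.25 kHz, 55.95 kHz.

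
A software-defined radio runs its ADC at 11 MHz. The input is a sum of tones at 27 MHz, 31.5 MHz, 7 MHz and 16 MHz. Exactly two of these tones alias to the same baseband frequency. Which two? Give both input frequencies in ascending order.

16 MHz, 27 MHz

fs/2 = 5.5 MHz.
27 MHz mod fs = 5 MHz.
5 MHz ≤ fs/2 = 5.5 MHz, appears at 5 MHz.
31.5 MHz mod fs = 9.5 MHz.
9.5 MHz > fs/2 = 5.5 MHz, folds to fs − 9.5 MHz = 1.5 MHz.
7 MHz > fs/2 = 5.5 MHz, folds to fs − 7 MHz = 4 MHz.
16 MHz mod fs = 5 MHz.
5 MHz ≤ fs/2 = 5.5 MHz, appears at 5 MHz.
16 MHz and 27 MHz both map to 5 MHz.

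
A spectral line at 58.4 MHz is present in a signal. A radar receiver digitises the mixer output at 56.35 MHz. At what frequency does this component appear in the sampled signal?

2.05 MHz

58.4 MHz mod fs = 2.05 MHz.
2.05 MHz ≤ fs/2 = 28.175 MHz, appears at 2.05 MHz.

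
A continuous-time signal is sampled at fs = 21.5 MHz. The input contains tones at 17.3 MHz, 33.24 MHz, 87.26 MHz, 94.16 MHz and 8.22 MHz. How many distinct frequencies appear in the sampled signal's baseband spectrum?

5

fs/2 = 10.75 MHz.
17.3 MHz > fs/2 = 10.75 MHz, folds to fs − 17.3 MHz = 4.2 MHz.
33.24 MHz mod fs = 11.74 MHz.
11.74 MHz > fs/2 = 10.75 MHz, folds to fs − 11.74 MHz = 9.76 MHz.
87.26 MHz mod fs = 1.26 MHz.
1.26 MHz ≤ fs/2 = 10.75 MHz, appears at 1.26 MHz.
94.16 MHz mod fs = 8.16 MHz.
8.16 MHz ≤ fs/2 = 10.75 MHz, appears at 8.16 MHz.
8.22 MHz ≤ fs/2 = 10.75 MHz, passes unchanged.
Distinct values: {1.26 MHz, 4.2 MHz, 8.16 MHz, 8.22 MHz, 9.76 MHz} → 5.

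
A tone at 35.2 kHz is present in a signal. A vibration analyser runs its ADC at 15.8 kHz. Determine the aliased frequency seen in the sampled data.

3.6 kHz

35.2 kHz mod fs = 3.6 kHz.
3.6 kHz ≤ fs/2 = 7.9 kHz, appears at 3.6 kHz.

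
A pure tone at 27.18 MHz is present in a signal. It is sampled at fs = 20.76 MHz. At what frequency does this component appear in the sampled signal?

27.18 MHz mod fs = 6.42 MHz.
6.42 MHz ≤ fs/2 = 10.38 MHz, appears at 6.42 MHz.

6.42 MHz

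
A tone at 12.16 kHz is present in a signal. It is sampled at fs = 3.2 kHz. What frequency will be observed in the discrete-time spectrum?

12.16 kHz mod fs = 2.56 kHz.
2.56 kHz > fs/2 = 1.6 kHz, folds to fs − 2.56 kHz = 0.64 kHz.

0.64 kHz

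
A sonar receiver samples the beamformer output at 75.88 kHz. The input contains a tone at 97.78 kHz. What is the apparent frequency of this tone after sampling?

21.9 kHz

97.78 kHz mod fs = 21.9 kHz.
21.9 kHz ≤ fs/2 = 37.94 kHz, appears at 21.9 kHz.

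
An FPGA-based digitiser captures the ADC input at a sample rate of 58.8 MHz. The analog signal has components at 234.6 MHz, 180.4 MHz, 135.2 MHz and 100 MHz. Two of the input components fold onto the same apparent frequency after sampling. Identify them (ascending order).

fs/2 = 29.4 MHz.
234.6 MHz mod fs = 58.2 MHz.
58.2 MHz > fs/2 = 29.4 MHz, folds to fs − 58.2 MHz = 0.6 MHz.
180.4 MHz mod fs = 4 MHz.
4 MHz ≤ fs/2 = 29.4 MHz, appears at 4 MHz.
135.2 MHz mod fs = 17.6 MHz.
17.6 MHz ≤ fs/2 = 29.4 MHz, appears at 17.6 MHz.
100 MHz mod fs = 41.2 MHz.
41.2 MHz > fs/2 = 29.4 MHz, folds to fs − 41.2 MHz = 17.6 MHz.
100 MHz and 135.2 MHz both map to 17.6 MHz.

100 MHz, 135.2 MHz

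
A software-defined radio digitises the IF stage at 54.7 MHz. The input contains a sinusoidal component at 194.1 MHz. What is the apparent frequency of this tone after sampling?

24.7 MHz

194.1 MHz mod fs = 30 MHz.
30 MHz > fs/2 = 27.35 MHz, folds to fs − 30 MHz = 24.7 MHz.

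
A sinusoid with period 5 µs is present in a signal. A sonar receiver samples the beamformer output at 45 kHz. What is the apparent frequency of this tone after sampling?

20 kHz

T = 5 µs → f = 1/T = 200 kHz.
200 kHz mod fs = 20 kHz.
20 kHz ≤ fs/2 = 22.5 kHz, appears at 20 kHz.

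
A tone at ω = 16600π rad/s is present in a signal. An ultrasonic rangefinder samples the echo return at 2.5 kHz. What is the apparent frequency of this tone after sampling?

0.8 kHz

ω = 16600π rad/s → f = ω/(2π) = 8300 Hz = 8.3 kHz.
8.3 kHz mod fs = 0.8 kHz.
0.8 kHz ≤ fs/2 = 1.25 kHz, appears at 0.8 kHz.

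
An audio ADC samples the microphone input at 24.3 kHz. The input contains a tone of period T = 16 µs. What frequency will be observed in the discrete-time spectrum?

10.4 kHz

T = 16 µs → f = 1/T = 62.5 kHz.
62.5 kHz mod fs = 13.9 kHz.
13.9 kHz > fs/2 = 12.15 kHz, folds to fs − 13.9 kHz = 10.4 kHz.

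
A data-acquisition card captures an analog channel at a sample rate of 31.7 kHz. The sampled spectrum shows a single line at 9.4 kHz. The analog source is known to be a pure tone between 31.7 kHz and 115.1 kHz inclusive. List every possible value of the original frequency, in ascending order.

Frequencies that alias to 9.4 kHz are k·fs ± 9.4 kHz for integer k ≥ 0.
k=0: 9.4 kHz.
k=1: 22.3 kHz, 41.1 kHz.
k=2: 54 kHz, 72.8 kHz.
k=3: 85.7 kHz, 104.5 kHz.
k=4: 117.4 kHz, 136.2 kHz.
Within [31.7 kHz, 115.1 kHz]: 41.1 kHz, 54 kHz, 72.8 kHz, 85.7 kHz, 104.5 kHz.

41.1 kHz, 54 kHz, 72.8 kHz, 85.7 kHz, 104.5 kHz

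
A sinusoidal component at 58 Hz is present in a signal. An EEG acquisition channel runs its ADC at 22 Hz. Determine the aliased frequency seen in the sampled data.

8 Hz

58 Hz mod fs = 14 Hz.
14 Hz > fs/2 = 11 Hz, folds to fs − 14 Hz = 8 Hz.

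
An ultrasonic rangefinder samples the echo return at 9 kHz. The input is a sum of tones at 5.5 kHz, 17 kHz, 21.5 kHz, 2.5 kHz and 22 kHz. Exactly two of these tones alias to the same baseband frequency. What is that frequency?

3.5 kHz

fs/2 = 4.5 kHz.
5.5 kHz > fs/2 = 4.5 kHz, folds to fs − 5.5 kHz = 3.5 kHz.
17 kHz mod fs = 8 kHz.
8 kHz > fs/2 = 4.5 kHz, folds to fs − 8 kHz = 1 kHz.
21.5 kHz mod fs = 3.5 kHz.
3.5 kHz ≤ fs/2 = 4.5 kHz, appears at 3.5 kHz.
2.5 kHz ≤ fs/2 = 4.5 kHz, passes unchanged.
22 kHz mod fs = 4 kHz.
4 kHz ≤ fs/2 = 4.5 kHz, appears at 4 kHz.
5.5 kHz and 21.5 kHz both map to 3.5 kHz.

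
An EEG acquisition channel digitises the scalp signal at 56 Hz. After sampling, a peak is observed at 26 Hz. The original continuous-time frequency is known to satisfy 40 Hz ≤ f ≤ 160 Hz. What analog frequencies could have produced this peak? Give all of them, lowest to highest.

Frequencies that alias to 26 Hz are k·fs ± 26 Hz for integer k ≥ 0.
k=0: 26 Hz.
k=1: 30 Hz, 82 Hz.
k=2: 86 Hz, 138 Hz.
k=3: 142 Hz, 194 Hz.
k=4: 198 Hz, 250 Hz.
Within [40 Hz, 160 Hz]: 82 Hz, 86 Hz, 138 Hz, 142 Hz.

82 Hz, 86 Hz, 138 Hz, 142 Hz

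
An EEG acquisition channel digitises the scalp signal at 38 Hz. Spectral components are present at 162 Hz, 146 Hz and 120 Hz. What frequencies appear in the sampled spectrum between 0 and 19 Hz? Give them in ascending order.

6 Hz, 10 Hz

fs/2 = 19 Hz.
162 Hz mod fs = 10 Hz.
10 Hz ≤ fs/2 = 19 Hz, appears at 10 Hz.
146 Hz mod fs = 32 Hz.
32 Hz > fs/2 = 19 Hz, folds to fs − 32 Hz = 6 Hz.
120 Hz mod fs = 6 Hz.
6 Hz ≤ fs/2 = 19 Hz, appears at 6 Hz.
Distinct values: {6 Hz, 10 Hz}.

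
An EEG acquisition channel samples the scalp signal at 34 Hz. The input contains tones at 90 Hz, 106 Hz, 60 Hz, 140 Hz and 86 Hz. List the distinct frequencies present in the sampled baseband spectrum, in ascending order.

4 Hz, 8 Hz, 12 Hz, 16 Hz

fs/2 = 17 Hz.
90 Hz mod fs = 22 Hz.
22 Hz > fs/2 = 17 Hz, folds to fs − 22 Hz = 12 Hz.
106 Hz mod fs = 4 Hz.
4 Hz ≤ fs/2 = 17 Hz, appears at 4 Hz.
60 Hz mod fs = 26 Hz.
26 Hz > fs/2 = 17 Hz, folds to fs − 26 Hz = 8 Hz.
140 Hz mod fs = 4 Hz.
4 Hz ≤ fs/2 = 17 Hz, appears at 4 Hz.
86 Hz mod fs = 18 Hz.
18 Hz > fs/2 = 17 Hz, folds to fs − 18 Hz = 16 Hz.
Distinct values: {4 Hz, 8 Hz, 12 Hz, 16 Hz}.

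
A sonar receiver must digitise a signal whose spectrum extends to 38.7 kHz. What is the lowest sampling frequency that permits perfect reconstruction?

Nyquist rate = 2 × 38.7 kHz = 77.4 kHz.

77.4 kHz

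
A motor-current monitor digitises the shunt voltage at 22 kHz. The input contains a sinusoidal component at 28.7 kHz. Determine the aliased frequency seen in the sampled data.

28.7 kHz mod fs = 6.7 kHz.
6.7 kHz ≤ fs/2 = 11 kHz, appears at 6.7 kHz.

6.7 kHz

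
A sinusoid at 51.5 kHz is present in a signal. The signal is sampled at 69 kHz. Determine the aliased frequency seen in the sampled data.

51.5 kHz > fs/2 = 34.5 kHz, folds to fs − 51.5 kHz = 17.5 kHz.

17.5 kHz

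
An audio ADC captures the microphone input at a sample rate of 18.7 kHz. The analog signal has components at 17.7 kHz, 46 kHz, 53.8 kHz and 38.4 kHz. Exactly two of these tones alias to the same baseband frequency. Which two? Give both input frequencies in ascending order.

fs/2 = 9.35 kHz.
17.7 kHz > fs/2 = 9.35 kHz, folds to fs − 17.7 kHz = 1 kHz.
46 kHz mod fs = 8.6 kHz.
8.6 kHz ≤ fs/2 = 9.35 kHz, appears at 8.6 kHz.
53.8 kHz mod fs = 16.4 kHz.
16.4 kHz > fs/2 = 9.35 kHz, folds to fs − 16.4 kHz = 2.3 kHz.
38.4 kHz mod fs = 1 kHz.
1 kHz ≤ fs/2 = 9.35 kHz, appears at 1 kHz.
17.7 kHz and 38.4 kHz both map to 1 kHz.

17.7 kHz, 38.4 kHz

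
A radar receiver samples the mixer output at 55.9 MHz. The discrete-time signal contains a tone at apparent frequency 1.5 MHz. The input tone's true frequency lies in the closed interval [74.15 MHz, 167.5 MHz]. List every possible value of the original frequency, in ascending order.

Frequencies that alias to 1.5 MHz are k·fs ± 1.5 MHz for integer k ≥ 0.
k=0: 1.5 MHz.
k=1: 54.4 MHz, 57.4 MHz.
k=2: 110.3 MHz, 113.3 MHz.
k=3: 166.2 MHz, 169.2 MHz.
k=4: 222.1 MHz, 225.1 MHz.
Within [74.15 MHz, 167.5 MHz]: 110.3 MHz, 113.3 MHz, 166.2 MHz.

110.3 MHz, 113.3 MHz, 166.2 MHz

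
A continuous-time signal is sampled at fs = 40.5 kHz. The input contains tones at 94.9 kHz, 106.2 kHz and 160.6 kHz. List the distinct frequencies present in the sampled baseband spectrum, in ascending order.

fs/2 = 20.25 kHz.
94.9 kHz mod fs = 13.9 kHz.
13.9 kHz ≤ fs/2 = 20.25 kHz, appears at 13.9 kHz.
106.2 kHz mod fs = 25.2 kHz.
25.2 kHz > fs/2 = 20.25 kHz, folds to fs − 25.2 kHz = 15.3 kHz.
160.6 kHz mod fs = 39.1 kHz.
39.1 kHz > fs/2 = 20.25 kHz, folds to fs − 39.1 kHz = 1.4 kHz.
Distinct values: {1.4 kHz, 13.9 kHz, 15.3 kHz}.

1.4 kHz, 13.9 kHz, 15.3 kHz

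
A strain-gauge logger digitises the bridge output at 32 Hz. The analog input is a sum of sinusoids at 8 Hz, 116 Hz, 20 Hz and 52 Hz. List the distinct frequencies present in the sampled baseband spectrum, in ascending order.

fs/2 = 16 Hz.
8 Hz ≤ fs/2 = 16 Hz, passes unchanged.
116 Hz mod fs = 20 Hz.
20 Hz > fs/2 = 16 Hz, folds to fs − 20 Hz = 12 Hz.
20 Hz > fs/2 = 16 Hz, folds to fs − 20 Hz = 12 Hz.
52 Hz mod fs = 20 Hz.
20 Hz > fs/2 = 16 Hz, folds to fs − 20 Hz = 12 Hz.
Distinct values: {8 Hz, 12 Hz}.

8 Hz, 12 Hz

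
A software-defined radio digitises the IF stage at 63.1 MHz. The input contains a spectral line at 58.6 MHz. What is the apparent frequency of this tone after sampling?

58.6 MHz > fs/2 = 31.55 MHz, folds to fs − 58.6 MHz = 4.5 MHz.

4.5 MHz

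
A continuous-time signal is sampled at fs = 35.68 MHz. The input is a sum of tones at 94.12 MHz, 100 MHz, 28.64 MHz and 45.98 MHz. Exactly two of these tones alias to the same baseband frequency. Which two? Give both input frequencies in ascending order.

28.64 MHz, 100 MHz

fs/2 = 17.84 MHz.
94.12 MHz mod fs = 22.76 MHz.
22.76 MHz > fs/2 = 17.84 MHz, folds to fs − 22.76 MHz = 12.92 MHz.
100 MHz mod fs = 28.64 MHz.
28.64 MHz > fs/2 = 17.84 MHz, folds to fs − 28.64 MHz = 7.04 MHz.
28.64 MHz > fs/2 = 17.84 MHz, folds to fs − 28.64 MHz = 7.04 MHz.
45.98 MHz mod fs = 10.3 MHz.
10.3 MHz ≤ fs/2 = 17.84 MHz, appears at 10.3 MHz.
28.64 MHz and 100 MHz both map to 7.04 MHz.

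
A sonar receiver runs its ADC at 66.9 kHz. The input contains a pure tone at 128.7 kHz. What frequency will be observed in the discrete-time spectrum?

5.1 kHz

128.7 kHz mod fs = 61.8 kHz.
61.8 kHz > fs/2 = 33.45 kHz, folds to fs − 61.8 kHz = 5.1 kHz.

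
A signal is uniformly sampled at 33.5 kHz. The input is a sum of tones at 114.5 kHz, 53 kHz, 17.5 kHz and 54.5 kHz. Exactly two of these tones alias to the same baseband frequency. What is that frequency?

fs/2 = 16.75 kHz.
114.5 kHz mod fs = 14 kHz.
14 kHz ≤ fs/2 = 16.75 kHz, appears at 14 kHz.
53 kHz mod fs = 19.5 kHz.
19.5 kHz > fs/2 = 16.75 kHz, folds to fs − 19.5 kHz = 14 kHz.
17.5 kHz > fs/2 = 16.75 kHz, folds to fs − 17.5 kHz = 16 kHz.
54.5 kHz mod fs = 21 kHz.
21 kHz > fs/2 = 16.75 kHz, folds to fs − 21 kHz = 12.5 kHz.
53 kHz and 114.5 kHz both map to 14 kHz.

14 kHz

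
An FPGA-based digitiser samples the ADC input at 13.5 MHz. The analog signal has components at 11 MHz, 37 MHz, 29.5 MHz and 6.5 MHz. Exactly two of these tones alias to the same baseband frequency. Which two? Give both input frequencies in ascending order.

11 MHz, 29.5 MHz

fs/2 = 6.75 MHz.
11 MHz > fs/2 = 6.75 MHz, folds to fs − 11 MHz = 2.5 MHz.
37 MHz mod fs = 10 MHz.
10 MHz > fs/2 = 6.75 MHz, folds to fs − 10 MHz = 3.5 MHz.
29.5 MHz mod fs = 2.5 MHz.
2.5 MHz ≤ fs/2 = 6.75 MHz, appears at 2.5 MHz.
6.5 MHz ≤ fs/2 = 6.75 MHz, passes unchanged.
11 MHz and 29.5 MHz both map to 2.5 MHz.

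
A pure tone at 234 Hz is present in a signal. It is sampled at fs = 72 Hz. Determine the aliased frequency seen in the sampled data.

234 Hz mod fs = 18 Hz.
18 Hz ≤ fs/2 = 36 Hz, appears at 18 Hz.

18 Hz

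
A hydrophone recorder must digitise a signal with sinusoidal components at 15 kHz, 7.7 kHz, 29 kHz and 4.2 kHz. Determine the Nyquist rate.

58 kHz

Highest-frequency component: 29 kHz.
Nyquist rate = 2 × 29 kHz = 58 kHz.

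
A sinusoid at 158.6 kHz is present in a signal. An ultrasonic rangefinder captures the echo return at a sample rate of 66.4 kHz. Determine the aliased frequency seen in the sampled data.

158.6 kHz mod fs = 25.8 kHz.
25.8 kHz ≤ fs/2 = 33.2 kHz, appears at 25.8 kHz.

25.8 kHz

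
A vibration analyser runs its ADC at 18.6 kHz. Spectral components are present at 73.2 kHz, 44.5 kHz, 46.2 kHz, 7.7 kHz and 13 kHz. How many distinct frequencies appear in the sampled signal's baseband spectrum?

5

fs/2 = 9.3 kHz.
73.2 kHz mod fs = 17.4 kHz.
17.4 kHz > fs/2 = 9.3 kHz, folds to fs − 17.4 kHz = 1.2 kHz.
44.5 kHz mod fs = 7.3 kHz.
7.3 kHz ≤ fs/2 = 9.3 kHz, appears at 7.3 kHz.
46.2 kHz mod fs = 9 kHz.
9 kHz ≤ fs/2 = 9.3 kHz, appears at 9 kHz.
7.7 kHz ≤ fs/2 = 9.3 kHz, passes unchanged.
13 kHz > fs/2 = 9.3 kHz, folds to fs − 13 kHz = 5.6 kHz.
Distinct values: {1.2 kHz, 5.6 kHz, 7.3 kHz, 7.7 kHz, 9 kHz} → 5.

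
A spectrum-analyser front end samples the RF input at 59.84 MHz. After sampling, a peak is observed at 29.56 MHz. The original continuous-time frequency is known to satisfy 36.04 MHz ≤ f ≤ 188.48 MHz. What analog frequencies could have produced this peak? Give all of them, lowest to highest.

Frequencies that alias to 29.56 MHz are k·fs ± 29.56 MHz for integer k ≥ 0.
k=0: 29.56 MHz.
k=1: 30.28 MHz, 89.4 MHz.
k=2: 90.12 MHz, 149.24 MHz.
k=3: 149.96 MHz, 209.08 MHz.
k=4: 209.8 MHz, 268.92 MHz.
Within [36.04 MHz, 188.48 MHz]: 89.4 MHz, 90.12 MHz, 149.24 MHz, 149.96 MHz.

89.4 MHz, 90.12 MHz, 149.24 MHz, 149.96 MHz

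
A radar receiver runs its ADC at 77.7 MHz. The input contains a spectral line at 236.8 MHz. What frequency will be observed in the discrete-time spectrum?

3.7 MHz

236.8 MHz mod fs = 3.7 MHz.
3.7 MHz ≤ fs/2 = 38.85 MHz, appears at 3.7 MHz.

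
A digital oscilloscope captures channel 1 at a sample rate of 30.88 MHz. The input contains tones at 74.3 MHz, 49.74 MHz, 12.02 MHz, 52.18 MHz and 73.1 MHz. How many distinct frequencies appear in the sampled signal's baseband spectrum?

fs/2 = 15.44 MHz.
74.3 MHz mod fs = 12.54 MHz.
12.54 MHz ≤ fs/2 = 15.44 MHz, appears at 12.54 MHz.
49.74 MHz mod fs = 18.86 MHz.
18.86 MHz > fs/2 = 15.44 MHz, folds to fs − 18.86 MHz = 12.02 MHz.
12.02 MHz ≤ fs/2 = 15.44 MHz, passes unchanged.
52.18 MHz mod fs = 21.3 MHz.
21.3 MHz > fs/2 = 15.44 MHz, folds to fs − 21.3 MHz = 9.58 MHz.
73.1 MHz mod fs = 11.34 MHz.
11.34 MHz ≤ fs/2 = 15.44 MHz, appears at 11.34 MHz.
Distinct values: {9.58 MHz, 11.34 MHz, 12.02 MHz, 12.54 MHz} → 4.

4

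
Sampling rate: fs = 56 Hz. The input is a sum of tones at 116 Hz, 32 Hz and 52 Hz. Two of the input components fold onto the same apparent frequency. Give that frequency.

fs/2 = 28 Hz.
116 Hz mod fs = 4 Hz.
4 Hz ≤ fs/2 = 28 Hz, appears at 4 Hz.
32 Hz > fs/2 = 28 Hz, folds to fs − 32 Hz = 24 Hz.
52 Hz > fs/2 = 28 Hz, folds to fs − 52 Hz = 4 Hz.
52 Hz and 116 Hz both map to 4 Hz.

4 Hz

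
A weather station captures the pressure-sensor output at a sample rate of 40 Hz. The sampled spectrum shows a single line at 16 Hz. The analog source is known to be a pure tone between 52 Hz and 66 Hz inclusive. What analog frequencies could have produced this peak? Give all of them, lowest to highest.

56 Hz, 64 Hz

Frequencies that alias to 16 Hz are k·fs ± 16 Hz for integer k ≥ 0.
k=0: 16 Hz.
k=1: 24 Hz, 56 Hz.
k=2: 64 Hz, 96 Hz.
k=3: 104 Hz, 136 Hz.
Within [52 Hz, 66 Hz]: 56 Hz, 64 Hz.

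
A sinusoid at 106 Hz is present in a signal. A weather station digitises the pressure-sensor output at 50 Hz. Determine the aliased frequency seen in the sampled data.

106 Hz mod fs = 6 Hz.
6 Hz ≤ fs/2 = 25 Hz, appears at 6 Hz.

6 Hz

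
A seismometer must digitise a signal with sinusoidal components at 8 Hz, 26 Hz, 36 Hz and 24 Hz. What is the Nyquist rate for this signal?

72 Hz

Highest-frequency component: 36 Hz.
Nyquist rate = 2 × 36 Hz = 72 Hz.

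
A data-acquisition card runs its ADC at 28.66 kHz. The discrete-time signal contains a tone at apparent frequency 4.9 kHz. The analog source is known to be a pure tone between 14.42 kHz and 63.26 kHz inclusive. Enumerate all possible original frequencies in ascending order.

Frequencies that alias to 4.9 kHz are k·fs ± 4.9 kHz for integer k ≥ 0.
k=0: 4.9 kHz.
k=1: 23.76 kHz, 33.56 kHz.
k=2: 52.42 kHz, 62.22 kHz.
k=3: 81.08 kHz, 90.88 kHz.
Within [14.42 kHz, 63.26 kHz]: 23.76 kHz, 33.56 kHz, 52.42 kHz, 62.22 kHz.

23.76 kHz, 33.56 kHz, 52.42 kHz, 62.22 kHz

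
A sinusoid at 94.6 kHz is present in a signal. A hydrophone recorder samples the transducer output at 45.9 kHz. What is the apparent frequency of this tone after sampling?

94.6 kHz mod fs = 2.8 kHz.
2.8 kHz ≤ fs/2 = 22.95 kHz, appears at 2.8 kHz.

2.8 kHz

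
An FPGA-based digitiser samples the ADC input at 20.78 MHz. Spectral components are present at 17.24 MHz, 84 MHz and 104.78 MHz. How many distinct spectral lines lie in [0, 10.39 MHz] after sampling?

2

fs/2 = 10.39 MHz.
17.24 MHz > fs/2 = 10.39 MHz, folds to fs − 17.24 MHz = 3.54 MHz.
84 MHz mod fs = 0.88 MHz.
0.88 MHz ≤ fs/2 = 10.39 MHz, appears at 0.88 MHz.
104.78 MHz mod fs = 0.88 MHz.
0.88 MHz ≤ fs/2 = 10.39 MHz, appears at 0.88 MHz.
Distinct values: {0.88 MHz, 3.54 MHz} → 2.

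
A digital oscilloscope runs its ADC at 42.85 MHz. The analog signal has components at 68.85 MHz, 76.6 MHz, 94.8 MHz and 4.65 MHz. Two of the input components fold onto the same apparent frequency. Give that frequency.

fs/2 = 21.425 MHz.
68.85 MHz mod fs = 26 MHz.
26 MHz > fs/2 = 21.425 MHz, folds to fs − 26 MHz = 16.85 MHz.
76.6 MHz mod fs = 33.75 MHz.
33.75 MHz > fs/2 = 21.425 MHz, folds to fs − 33.75 MHz = 9.1 MHz.
94.8 MHz mod fs = 9.1 MHz.
9.1 MHz ≤ fs/2 = 21.425 MHz, appears at 9.1 MHz.
4.65 MHz ≤ fs/2 = 21.425 MHz, passes unchanged.
76.6 MHz and 94.8 MHz both map to 9.1 MHz.

9.1 MHz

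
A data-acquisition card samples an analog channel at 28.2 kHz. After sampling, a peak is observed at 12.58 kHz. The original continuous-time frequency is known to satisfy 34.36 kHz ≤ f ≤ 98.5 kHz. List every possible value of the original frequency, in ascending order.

Frequencies that alias to 12.58 kHz are k·fs ± 12.58 kHz for integer k ≥ 0.
k=0: 12.58 kHz.
k=1: 15.62 kHz, 40.78 kHz.
k=2: 43.82 kHz, 68.98 kHz.
k=3: 72.02 kHz, 97.18 kHz.
k=4: 100.22 kHz, 125.38 kHz.
Within [34.36 kHz, 98.5 kHz]: 40.78 kHz, 43.82 kHz, 68.98 kHz, 72.02 kHz, 97.18 kHz.

40.78 kHz, 43.82 kHz, 68.98 kHz, 72.02 kHz, 97.18 kHz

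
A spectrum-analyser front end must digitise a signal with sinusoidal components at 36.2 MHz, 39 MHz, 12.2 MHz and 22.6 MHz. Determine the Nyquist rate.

Highest-frequency component: 39 MHz.
Nyquist rate = 2 × 39 MHz = 78 MHz.

78 MHz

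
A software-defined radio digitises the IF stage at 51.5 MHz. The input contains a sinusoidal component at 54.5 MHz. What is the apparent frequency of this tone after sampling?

54.5 MHz mod fs = 3 MHz.
3 MHz ≤ fs/2 = 25.75 MHz, appears at 3 MHz.

3 MHz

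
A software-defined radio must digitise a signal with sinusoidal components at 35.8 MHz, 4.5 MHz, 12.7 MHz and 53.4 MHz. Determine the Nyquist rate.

Highest-frequency component: 53.4 MHz.
Nyquist rate = 2 × 53.4 MHz = 106.8 MHz.

106.8 MHz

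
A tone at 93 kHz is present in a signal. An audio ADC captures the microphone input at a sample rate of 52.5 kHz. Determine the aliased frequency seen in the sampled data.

93 kHz mod fs = 40.5 kHz.
40.5 kHz > fs/2 = 26.25 kHz, folds to fs − 40.5 kHz = 12 kHz.

12 kHz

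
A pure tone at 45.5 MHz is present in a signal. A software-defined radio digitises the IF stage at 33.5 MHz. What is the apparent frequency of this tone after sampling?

45.5 MHz mod fs = 12 MHz.
12 MHz ≤ fs/2 = 16.75 MHz, appears at 12 MHz.

12 MHz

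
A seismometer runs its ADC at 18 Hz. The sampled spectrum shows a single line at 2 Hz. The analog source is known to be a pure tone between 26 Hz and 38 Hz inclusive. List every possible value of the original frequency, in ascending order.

34 Hz, 38 Hz

Frequencies that alias to 2 Hz are k·fs ± 2 Hz for integer k ≥ 0.
k=0: 2 Hz.
k=1: 16 Hz, 20 Hz.
k=2: 34 Hz, 38 Hz.
k=3: 52 Hz, 56 Hz.
Within [26 Hz, 38 Hz]: 34 Hz, 38 Hz.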